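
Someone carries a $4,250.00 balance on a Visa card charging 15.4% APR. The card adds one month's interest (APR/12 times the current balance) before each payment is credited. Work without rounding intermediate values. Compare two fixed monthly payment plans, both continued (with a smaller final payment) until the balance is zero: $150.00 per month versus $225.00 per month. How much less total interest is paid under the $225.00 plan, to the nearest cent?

Monthly rate r = 15.4%/12 = 1.28333% = 0.0128333.
At $150.00/mo: n = ⌈−ln(1 − rB₀/P)/ln(1+r)⌉ = 36 payments (last $66.54); total interest = total paid − $4,250.00 = $1,066.54.
At $225.00/mo: 22 payments (last $173.60); total interest $648.60.
Interest saved = $1,066.54 − $648.60 = $417.94.

$417.94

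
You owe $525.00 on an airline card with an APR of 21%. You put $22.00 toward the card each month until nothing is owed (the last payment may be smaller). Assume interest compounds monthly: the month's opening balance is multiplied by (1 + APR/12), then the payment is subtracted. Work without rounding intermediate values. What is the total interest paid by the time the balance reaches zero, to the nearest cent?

Monthly rate r = 21%/12 = 1.75% = 0.0175.
Payoff takes n = ⌈−ln(1 − rB₀/P)/ln(1+r)⌉ = ⌈31.162⌉ = 32 payments; the last is $3.59.
Total paid = 31·$22.00 + $3.59 = $685.59.
Total interest = total paid − principal = $685.59 − $525.00 = $160.59.

$160.59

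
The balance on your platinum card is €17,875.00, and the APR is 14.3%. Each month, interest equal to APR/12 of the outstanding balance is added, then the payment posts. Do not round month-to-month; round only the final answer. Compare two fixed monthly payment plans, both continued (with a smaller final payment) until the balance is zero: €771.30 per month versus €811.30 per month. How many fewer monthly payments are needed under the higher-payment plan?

Monthly rate r = 14.3%/12 = 1.19167% = 0.0119167.
At €771.30/mo: n = ⌈−ln(1 − rB₀/P)/ln(1+r)⌉ = 28 payments (last €219.15); total interest = total paid − €17,875.00 = €3,169.25.
At €811.30/mo: 26 payments (last €576.78); total interest €2,984.28.
Payments saved = 28 − 26 = 2.

2 fewer payments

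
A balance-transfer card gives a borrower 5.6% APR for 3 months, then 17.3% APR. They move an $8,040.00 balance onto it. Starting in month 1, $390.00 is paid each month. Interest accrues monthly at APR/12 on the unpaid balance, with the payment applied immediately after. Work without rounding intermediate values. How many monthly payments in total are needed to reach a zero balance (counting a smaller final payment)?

Promo months 1–3 at r₀ = 5.6%/12 = 0.00466667; months 4+ at r₁ = 17.3%/12 = 0.0144167.
After month 3: iterate B ← B·(1+r₀) − $390.00 for 3 months → $6,977.62.
Then at r₁ with $390.00/mo: n₂ = −ln(1 − r₁·B/P)/ln(1+r₁) ≈ 20.84 → 21 more payments.

24 payments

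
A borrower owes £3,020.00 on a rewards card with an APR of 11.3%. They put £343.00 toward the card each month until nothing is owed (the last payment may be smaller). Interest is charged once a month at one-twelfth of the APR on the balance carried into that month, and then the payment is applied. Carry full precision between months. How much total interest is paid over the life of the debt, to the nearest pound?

Monthly rate r = 11.3%/12 = 0.941667% = 0.00941667.
Payoff takes n = ⌈−ln(1 − rB₀/P)/ln(1+r)⌉ = ⌈9.234⌉ = 10 payments; the last is £80.68.
Total paid = 9·£343.00 + £80.68 = £3,167.68.
Total interest = total paid − principal = £3,167.68 − £3,020.00 = £147.68.

£148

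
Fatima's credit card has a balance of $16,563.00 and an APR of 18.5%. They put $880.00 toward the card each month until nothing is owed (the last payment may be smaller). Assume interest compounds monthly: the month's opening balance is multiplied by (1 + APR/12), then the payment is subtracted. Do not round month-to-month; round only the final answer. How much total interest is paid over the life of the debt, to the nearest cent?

Monthly rate r = 18.5%/12 = 1.54167% = 0.0154167.
Payoff takes n = ⌈−ln(1 − rB₀/P)/ln(1+r)⌉ = ⌈22.402⌉ = 23 payments; the last is $355.11.
Total paid = 22·$880.00 + $355.11 = $19,715.11.
Total interest = total paid − principal = $19,715.11 − $16,563.00 = $3,152.11.

$3,152.11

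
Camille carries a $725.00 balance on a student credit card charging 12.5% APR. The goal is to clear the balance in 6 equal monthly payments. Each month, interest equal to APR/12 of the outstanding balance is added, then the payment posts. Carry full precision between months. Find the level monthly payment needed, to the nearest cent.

$125.28

Monthly rate r = 12.5%/12 = 1.04167% = 0.0104167.
Level-payment amortization: P = B₀·r / (1 − (1+r)^(−n)) = 725.00·0.0104167 / (1 − 1.01042^(−6)).
Denominator 1 − (1+r)^(−6) = 0.0602831967.
P = 7.55208 / 0.0602831967 ≈ 125.28.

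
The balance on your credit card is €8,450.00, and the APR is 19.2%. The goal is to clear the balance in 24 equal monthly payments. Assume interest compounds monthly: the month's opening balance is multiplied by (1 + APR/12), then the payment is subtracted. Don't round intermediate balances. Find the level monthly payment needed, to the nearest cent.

€426.77

Monthly rate r = 19.2%/12 = 1.6% = 0.016.
Level-payment amortization: P = B₀·r / (1 − (1+r)^(−n)) = 8450.00·0.016 / (1 − 1.016^(−24)).
Denominator 1 − (1+r)^(−24) = 0.316795042.
P = 135.2 / 0.316795042 ≈ 426.77.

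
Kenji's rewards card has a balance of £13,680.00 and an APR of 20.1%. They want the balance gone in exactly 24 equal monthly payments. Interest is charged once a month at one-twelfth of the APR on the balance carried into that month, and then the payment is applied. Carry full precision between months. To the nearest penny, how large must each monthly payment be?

Monthly rate r = 20.1%/12 = 1.675% = 0.01675.
Level-payment amortization: P = B₀·r / (1 − (1+r)^(−n)) = 13680.00·0.01675 / (1 − 1.01675^(−24)).
Denominator 1 − (1+r)^(−24) = 0.32878809.
P = 229.14 / 0.32878809 ≈ 696.92.

£696.92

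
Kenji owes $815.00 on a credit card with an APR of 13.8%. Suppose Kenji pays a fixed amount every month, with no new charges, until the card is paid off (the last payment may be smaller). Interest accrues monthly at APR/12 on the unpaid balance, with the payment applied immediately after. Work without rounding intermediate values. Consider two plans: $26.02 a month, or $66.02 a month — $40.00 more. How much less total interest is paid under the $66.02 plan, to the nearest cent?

$132.18

Monthly rate r = 13.8%/12 = 1.15% = 0.0115.
At $26.02/mo: n = ⌈−ln(1 − rB₀/P)/ln(1+r)⌉ = 40 payments (last $1.52); total interest = total paid − $815.00 = $201.30.
At $66.02/mo: 14 payments (last $25.86); total interest $69.12.
Interest saved = $201.30 − $69.12 = $132.18.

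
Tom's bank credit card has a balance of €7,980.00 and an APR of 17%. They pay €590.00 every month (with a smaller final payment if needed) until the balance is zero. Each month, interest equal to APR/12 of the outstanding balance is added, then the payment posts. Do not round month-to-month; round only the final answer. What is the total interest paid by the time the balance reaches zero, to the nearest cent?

Monthly rate r = 17%/12 = 1.41667% = 0.0141667.
Payoff takes n = ⌈−ln(1 − rB₀/P)/ln(1+r)⌉ = ⌈15.121⌉ = 16 payments; the last is €71.83.
Total paid = 15·€590.00 + €71.83 = €8,921.83.
Total interest = total paid − principal = €8,921.83 − €7,980.00 = €941.83.

€941.83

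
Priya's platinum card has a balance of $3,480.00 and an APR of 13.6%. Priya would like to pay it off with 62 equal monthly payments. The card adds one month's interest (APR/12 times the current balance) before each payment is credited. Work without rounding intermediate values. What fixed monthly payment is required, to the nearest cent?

Monthly rate r = 13.6%/12 = 1.13333% = 0.0113333.
Level-payment amortization: P = B₀·r / (1 − (1+r)^(−n)) = 3480.00·0.0113333 / (1 − 1.01133^(−62)).
Denominator 1 − (1+r)^(−62) = 0.502776035.
P = 39.44 / 0.502776035 ≈ 78.44.

$78.44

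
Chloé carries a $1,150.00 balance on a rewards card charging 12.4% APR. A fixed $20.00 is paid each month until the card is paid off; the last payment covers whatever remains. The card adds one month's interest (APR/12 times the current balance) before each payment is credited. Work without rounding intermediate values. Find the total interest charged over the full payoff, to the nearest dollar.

$604

Monthly rate r = 12.4%/12 = 1.03333% = 0.0103333.
Payoff takes n = ⌈−ln(1 − rB₀/P)/ln(1+r)⌉ = ⌈87.722⌉ = 88 payments; the last is $14.47.
Total paid = 87·$20.00 + $14.47 = $1,754.47.
Total interest = total paid − principal = $1,754.47 − $1,150.00 = $604.47.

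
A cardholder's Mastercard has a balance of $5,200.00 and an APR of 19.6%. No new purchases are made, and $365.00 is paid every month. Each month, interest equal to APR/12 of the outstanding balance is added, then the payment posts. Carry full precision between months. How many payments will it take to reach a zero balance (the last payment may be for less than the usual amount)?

Monthly rate r = 19.6%/12 = 1.63333% = 0.0163333.
Recurrence: B ← B·(1+r) − $365.00.
Month 1: interest $84.93; balance after payment $4,919.93.
Month 2: interest $80.36; balance after payment $4,635.29.
Closed form: n = −ln(1 − rB₀/P)/ln(1+r) = −ln(0.76731)/ln(1.01633) ≈ 16.349, so the balance reaches zero during payment 17.

17 payments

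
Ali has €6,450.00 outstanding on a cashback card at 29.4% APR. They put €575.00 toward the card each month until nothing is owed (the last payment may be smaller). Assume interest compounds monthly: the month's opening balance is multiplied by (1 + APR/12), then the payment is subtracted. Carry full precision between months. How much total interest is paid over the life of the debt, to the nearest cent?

€1,185.15

Monthly rate r = 29.4%/12 = 2.45% = 0.0245.
Payoff takes n = ⌈−ln(1 − rB₀/P)/ln(1+r)⌉ = ⌈13.276⌉ = 14 payments; the last is €160.15.
Total paid = 13·€575.00 + €160.15 = €7,635.15.
Total interest = total paid − principal = €7,635.15 − €6,450.00 = €1,185.15.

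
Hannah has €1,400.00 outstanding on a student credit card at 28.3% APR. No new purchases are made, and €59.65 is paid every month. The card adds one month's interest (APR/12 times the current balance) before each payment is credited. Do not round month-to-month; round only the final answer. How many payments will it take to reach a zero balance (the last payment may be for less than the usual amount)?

35 months

Monthly rate r = 28.3%/12 = 2.35833% = 0.0235833.
Recurrence: B ← B·(1+r) − €59.65.
Month 1: interest €33.02; balance after payment €1,373.37.
Month 2: interest €32.39; balance after payment €1,346.11.
Closed form: n = −ln(1 − rB₀/P)/ln(1+r) = −ln(0.44649)/ln(1.02358) ≈ 34.592, so the balance reaches zero during payment 35.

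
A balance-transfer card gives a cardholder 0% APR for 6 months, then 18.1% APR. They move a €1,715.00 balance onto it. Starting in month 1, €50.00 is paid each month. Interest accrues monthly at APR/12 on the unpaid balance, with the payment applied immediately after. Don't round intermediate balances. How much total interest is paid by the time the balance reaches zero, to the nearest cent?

Promo months 1–6 at r₀ = 0%/12 = 0; months 7+ at r₁ = 18.1%/12 = 0.0150833.
After month 6 (no interest yet): B = €1,715.00 − 6·€50.00 = €1,415.00.
Then at r₁ with €50.00/mo: n₂ = −ln(1 − r₁·B/P)/ln(1+r₁) ≈ 37.18 → 38 more payments.
Total paid = 43·€50.00 + €9.09 = €2,159.09; interest = €2,159.09 − €1,715.00 = €444.09.

€444.09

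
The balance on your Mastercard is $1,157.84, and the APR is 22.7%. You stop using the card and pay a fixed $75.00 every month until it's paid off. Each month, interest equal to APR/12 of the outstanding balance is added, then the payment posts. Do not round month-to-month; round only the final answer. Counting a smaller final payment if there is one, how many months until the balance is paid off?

Monthly rate r = 22.7%/12 = 1.89167% = 0.0189167.
Recurrence: B ← B·(1+r) − $75.00.
Month 1: interest $21.90; balance after payment $1,104.74.
Month 2: interest $20.90; balance after payment $1,050.64.
Closed form: n = −ln(1 − rB₀/P)/ln(1+r) = −ln(0.70797)/ln(1.01892) ≈ 18.429, so the balance reaches zero during payment 19.

19 months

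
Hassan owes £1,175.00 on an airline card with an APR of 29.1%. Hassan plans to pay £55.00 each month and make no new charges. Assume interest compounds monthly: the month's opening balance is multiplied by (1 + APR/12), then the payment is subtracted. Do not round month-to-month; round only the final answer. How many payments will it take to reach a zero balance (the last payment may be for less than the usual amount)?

31 payments

Monthly rate r = 29.1%/12 = 2.425% = 0.02425.
Recurrence: B ← B·(1+r) − £55.00.
Month 1: interest £28.49; balance after payment £1,148.49.
Month 2: interest £27.85; balance after payment £1,121.34.
Closed form: n = −ln(1 − rB₀/P)/ln(1+r) = −ln(0.48193)/ln(1.02425) ≈ 30.465, so the balance reaches zero during payment 31.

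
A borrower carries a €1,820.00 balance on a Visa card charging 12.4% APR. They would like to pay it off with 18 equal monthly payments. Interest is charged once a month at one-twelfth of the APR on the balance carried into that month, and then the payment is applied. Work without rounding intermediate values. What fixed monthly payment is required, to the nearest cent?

Monthly rate r = 12.4%/12 = 1.03333% = 0.0103333.
Level-payment amortization: P = B₀·r / (1 − (1+r)^(−n)) = 1820.00·0.0103333 / (1 − 1.01033^(−18)).
Denominator 1 − (1+r)^(−18) = 0.168933588.
P = 18.8067 / 0.168933588 ≈ 111.33.

€111.33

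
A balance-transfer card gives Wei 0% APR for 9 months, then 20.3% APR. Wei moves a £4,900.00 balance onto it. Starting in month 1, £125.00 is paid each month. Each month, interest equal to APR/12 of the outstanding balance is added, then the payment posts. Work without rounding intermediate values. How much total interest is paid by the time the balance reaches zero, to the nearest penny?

Promo months 1–9 at r₀ = 0%/12 = 0; months 10+ at r₁ = 20.3%/12 = 0.0169167.
After month 9 (no interest yet): B = £4,900.00 − 9·£125.00 = £3,775.00.
Then at r₁ with £125.00/mo: n₂ = −ln(1 − r₁·B/P)/ln(1+r₁) ≈ 42.63 → 43 more payments.
Total paid = 51·£125.00 + £79.21 = £6,454.21; interest = £6,454.21 − £4,900.00 = £1,554.21.

£1,554.21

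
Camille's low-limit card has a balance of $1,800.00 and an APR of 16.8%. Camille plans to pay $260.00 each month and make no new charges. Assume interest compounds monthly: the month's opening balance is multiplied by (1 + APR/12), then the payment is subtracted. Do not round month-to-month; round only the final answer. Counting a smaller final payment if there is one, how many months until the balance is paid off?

Monthly rate r = 16.8%/12 = 1.4% = 0.014.
Recurrence: B ← B·(1+r) − $260.00.
Month 1: interest $25.20; balance after payment $1,565.20.
Month 2: interest $21.91; balance after payment $1,327.11.
Closed form: n = −ln(1 − rB₀/P)/ln(1+r) = −ln(0.90308)/ln(1.014) ≈ 7.333, so the balance reaches zero during payment 8.

8 months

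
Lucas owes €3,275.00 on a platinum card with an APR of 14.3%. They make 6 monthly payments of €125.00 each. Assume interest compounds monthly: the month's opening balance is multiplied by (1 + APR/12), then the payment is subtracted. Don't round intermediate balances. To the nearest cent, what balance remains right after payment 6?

€2,743.55

Monthly rate r = 14.3%/12 = 1.19167% = 0.0119167.
Each month: B ← B·(1+r) − €125.00.
Month 1: interest €39.03; balance after payment €3,189.03.
Month 2: interest €38.00; balance after payment €3,102.03.
Month 3: interest €36.97; balance after payment €3,014.00.
Month 4: interest €35.92; balance after payment €2,924.91.
Month 5: interest €34.86; balance after payment €2,834.77.
Month 6: interest €33.78; balance after payment €2,743.55.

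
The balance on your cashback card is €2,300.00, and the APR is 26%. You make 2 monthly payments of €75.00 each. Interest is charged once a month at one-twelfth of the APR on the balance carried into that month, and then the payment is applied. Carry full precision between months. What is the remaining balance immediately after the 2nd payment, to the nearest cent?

€2,249.12

Monthly rate r = 26%/12 = 2.16667% = 0.0216667.
Each month: B ← B·(1+r) − €75.00.
Month 1: interest €49.83; balance after payment €2,274.83.
Month 2: interest €49.29; balance after payment €2,249.12.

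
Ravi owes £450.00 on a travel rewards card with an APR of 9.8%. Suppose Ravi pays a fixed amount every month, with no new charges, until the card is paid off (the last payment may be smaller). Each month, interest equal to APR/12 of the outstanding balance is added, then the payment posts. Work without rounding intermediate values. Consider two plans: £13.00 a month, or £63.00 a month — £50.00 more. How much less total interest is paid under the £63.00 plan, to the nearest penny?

Monthly rate r = 9.8%/12 = 0.816667% = 0.00816667.
At £13.00/mo: n = ⌈−ln(1 − rB₀/P)/ln(1+r)⌉ = 41 payments (last £11.05); total interest = total paid − £450.00 = £81.05.
At £63.00/mo: 8 payments (last £24.61); total interest £15.61.
Interest saved = £81.05 − £15.61 = £65.44.

£65.44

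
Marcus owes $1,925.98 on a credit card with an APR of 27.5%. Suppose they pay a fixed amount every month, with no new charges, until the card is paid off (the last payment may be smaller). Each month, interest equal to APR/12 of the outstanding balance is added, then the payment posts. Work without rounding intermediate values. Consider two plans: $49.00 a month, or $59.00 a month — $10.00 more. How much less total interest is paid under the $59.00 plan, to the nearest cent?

$1,405.94

Monthly rate r = 27.5%/12 = 2.29167% = 0.0229167.
At $49.00/mo: n = ⌈−ln(1 − rB₀/P)/ln(1+r)⌉ = 102 payments (last $46.98); total interest = total paid − $1,925.98 = $3,070.00.
At $59.00/mo: 61 payments (last $50.04); total interest $1,664.06.
Interest saved = $3,070.00 − $1,664.06 = $1,405.94.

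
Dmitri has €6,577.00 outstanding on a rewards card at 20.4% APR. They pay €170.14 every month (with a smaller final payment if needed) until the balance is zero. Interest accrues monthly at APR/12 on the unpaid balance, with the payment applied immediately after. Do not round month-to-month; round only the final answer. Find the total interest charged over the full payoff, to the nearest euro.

Monthly rate r = 20.4%/12 = 1.7% = 0.017.
Payoff takes n = ⌈−ln(1 − rB₀/P)/ln(1+r)⌉ = ⌈63.504⌉ = 64 payments; the last is €86.04.
Total paid = 63·€170.14 + €86.04 = €10,804.86.
Total interest = total paid − principal = €10,804.86 − €6,577.00 = €4,227.86.

€4,228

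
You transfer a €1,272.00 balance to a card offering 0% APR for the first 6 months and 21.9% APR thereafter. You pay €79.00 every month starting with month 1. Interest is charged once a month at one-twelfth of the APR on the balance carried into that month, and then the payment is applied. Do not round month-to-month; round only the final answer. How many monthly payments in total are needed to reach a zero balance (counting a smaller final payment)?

18 payments

Promo months 1–6 at r₀ = 0%/12 = 0; months 7+ at r₁ = 21.9%/12 = 0.01825.
After month 6 (no interest yet): B = €1,272.00 − 6·€79.00 = €798.00.
Then at r₁ with €79.00/mo: n₂ = −ln(1 − r₁·B/P)/ln(1+r₁) ≈ 11.27 → 12 more payments.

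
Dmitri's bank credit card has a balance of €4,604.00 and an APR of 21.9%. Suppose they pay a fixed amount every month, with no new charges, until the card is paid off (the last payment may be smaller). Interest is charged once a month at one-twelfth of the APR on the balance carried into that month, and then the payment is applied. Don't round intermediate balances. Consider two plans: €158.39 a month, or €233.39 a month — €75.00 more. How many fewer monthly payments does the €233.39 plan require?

Monthly rate r = 21.9%/12 = 1.825% = 0.01825.
At €158.39/mo: n = ⌈−ln(1 − rB₀/P)/ln(1+r)⌉ = 42 payments (last €127.60); total interest = total paid − €4,604.00 = €2,017.59.
At €233.39/mo: 25 payments (last €158.59); total interest €1,155.95.
Payments saved = 42 − 25 = 17.

17 fewer payments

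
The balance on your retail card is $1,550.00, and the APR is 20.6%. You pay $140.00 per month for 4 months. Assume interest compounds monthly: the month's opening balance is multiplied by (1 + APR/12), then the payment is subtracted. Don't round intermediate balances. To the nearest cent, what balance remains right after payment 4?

Monthly rate r = 20.6%/12 = 1.71667% = 0.0171667.
Each month: B ← B·(1+r) − $140.00.
Month 1: interest $26.61; balance after payment $1,436.61.
Month 2: interest $24.66; balance after payment $1,321.27.
Month 3: interest $22.68; balance after payment $1,203.95.
Month 4: interest $20.67; balance after payment $1,084.62.

$1,084.62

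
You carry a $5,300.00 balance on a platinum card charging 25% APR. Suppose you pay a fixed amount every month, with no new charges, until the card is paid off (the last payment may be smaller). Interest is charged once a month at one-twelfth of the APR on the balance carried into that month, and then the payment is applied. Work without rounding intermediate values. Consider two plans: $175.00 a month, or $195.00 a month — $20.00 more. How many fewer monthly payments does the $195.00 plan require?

8 fewer payments

Monthly rate r = 25%/12 = 2.08333% = 0.0208333.
At $175.00/mo: n = ⌈−ln(1 − rB₀/P)/ln(1+r)⌉ = 49 payments (last $60.70); total interest = total paid − $5,300.00 = $3,160.70.
At $195.00/mo: 41 payments (last $99.72); total interest $2,599.72.
Payments saved = 49 − 41 = 8.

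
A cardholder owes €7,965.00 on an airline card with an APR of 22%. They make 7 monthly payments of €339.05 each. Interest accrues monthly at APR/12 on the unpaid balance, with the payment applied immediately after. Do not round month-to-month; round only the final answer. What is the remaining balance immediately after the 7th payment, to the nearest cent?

Monthly rate r = 22%/12 = 1.83333% = 0.0183333.
Each month: B ← B·(1+r) − €339.05.
Month 1: interest €146.03; balance after payment €7,771.97.
Month 2: interest €142.49; balance after payment €7,575.41.
Month 3: interest €138.88; balance after payment €7,375.24.
Month 4: interest €135.21; balance after payment €7,171.41.
Month 5: interest €131.48; balance after payment €6,963.83.
Month 6: interest €127.67; balance after payment €6,752.45.
Month 7: interest €123.79; balance after payment €6,537.20.

€6,537.20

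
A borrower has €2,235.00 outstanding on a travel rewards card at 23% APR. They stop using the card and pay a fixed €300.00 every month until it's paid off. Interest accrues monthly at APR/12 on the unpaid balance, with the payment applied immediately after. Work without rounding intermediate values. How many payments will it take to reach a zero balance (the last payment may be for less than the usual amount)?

Monthly rate r = 23%/12 = 1.91667% = 0.0191667.
Recurrence: B ← B·(1+r) − €300.00.
Month 1: interest €42.84; balance after payment €1,977.84.
Month 2: interest €37.91; balance after payment €1,715.75.
Closed form: n = −ln(1 − rB₀/P)/ln(1+r) = −ln(0.85721)/ln(1.01917) ≈ 8.115, so the balance reaches zero during payment 9.

9 payments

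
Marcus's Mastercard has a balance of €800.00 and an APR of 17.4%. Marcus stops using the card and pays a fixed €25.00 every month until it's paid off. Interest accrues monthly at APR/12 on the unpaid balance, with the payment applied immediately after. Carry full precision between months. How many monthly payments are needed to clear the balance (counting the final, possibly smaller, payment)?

44 months

Monthly rate r = 17.4%/12 = 1.45% = 0.0145.
Recurrence: B ← B·(1+r) − €25.00.
Month 1: interest €11.60; balance after payment €786.60.
Month 2: interest €11.41; balance after payment €773.01.
Closed form: n = −ln(1 − rB₀/P)/ln(1+r) = −ln(0.536)/ln(1.0145) ≈ 43.319, so the balance reaches zero during payment 44.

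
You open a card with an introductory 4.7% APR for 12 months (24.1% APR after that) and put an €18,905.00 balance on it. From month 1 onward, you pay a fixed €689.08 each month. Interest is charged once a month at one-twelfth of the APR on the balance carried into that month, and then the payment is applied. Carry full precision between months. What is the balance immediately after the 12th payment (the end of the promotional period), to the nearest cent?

€11,363.49

Promo months 1–12 at r₀ = 4.7%/12 = 0.00391667; months 13+ at r₁ = 24.1%/12 = 0.0200833.
After month 12: iterate B ← B·(1+r₀) − €689.08 for 12 months → €11,363.49.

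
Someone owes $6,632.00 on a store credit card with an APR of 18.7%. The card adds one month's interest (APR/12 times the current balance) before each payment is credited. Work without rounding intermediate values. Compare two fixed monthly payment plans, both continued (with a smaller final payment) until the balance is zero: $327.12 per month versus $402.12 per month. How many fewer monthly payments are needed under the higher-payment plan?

Monthly rate r = 18.7%/12 = 1.55833% = 0.0155833.
At $327.12/mo: n = ⌈−ln(1 − rB₀/P)/ln(1+r)⌉ = 25 payments (last $182.27); total interest = total paid − $6,632.00 = $1,401.15.
At $402.12/mo: 20 payments (last $85.61); total interest $1,093.89.
Payments saved = 25 − 20 = 5.

5 fewer payments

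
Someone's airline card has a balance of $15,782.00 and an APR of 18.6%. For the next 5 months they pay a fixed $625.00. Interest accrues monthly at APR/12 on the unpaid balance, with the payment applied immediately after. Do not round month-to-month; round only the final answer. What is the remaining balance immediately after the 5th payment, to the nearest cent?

Monthly rate r = 18.6%/12 = 1.55% = 0.0155.
Each month: B ← B·(1+r) − $625.00.
Month 1: interest $244.62; balance after payment $15,401.62.
Month 2: interest $238.73; balance after payment $15,015.35.
Month 3: interest $232.74; balance after payment $14,623.08.
Month 4: interest $226.66; balance after payment $14,224.74.
Month 5: interest $220.48; balance after payment $13,820.23.

$13,820.23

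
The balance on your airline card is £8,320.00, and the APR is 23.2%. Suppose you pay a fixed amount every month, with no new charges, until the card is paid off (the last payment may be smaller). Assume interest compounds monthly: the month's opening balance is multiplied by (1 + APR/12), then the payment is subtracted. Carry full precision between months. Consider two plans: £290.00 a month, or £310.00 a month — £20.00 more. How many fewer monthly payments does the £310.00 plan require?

Monthly rate r = 23.2%/12 = 1.93333% = 0.0193333.
At £290.00/mo: n = ⌈−ln(1 − rB₀/P)/ln(1+r)⌉ = 43 payments (last £71.42); total interest = total paid − £8,320.00 = £3,931.42.
At £310.00/mo: 39 payments (last £65.04); total interest £3,525.04.
Payments saved = 43 − 39 = 4.

4 fewer payments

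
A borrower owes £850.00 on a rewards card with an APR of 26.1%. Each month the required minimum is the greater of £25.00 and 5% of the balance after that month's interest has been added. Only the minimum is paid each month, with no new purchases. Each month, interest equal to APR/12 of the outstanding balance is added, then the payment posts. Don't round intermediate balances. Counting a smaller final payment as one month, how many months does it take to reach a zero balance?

45 months

Monthly rate r = 26.1%/12 = 2.175% = 0.02175.
While 5% of the post-interest balance exceeds £25.00, each month B ← (B·(1+r))·(1 − 0.05), i.e. B shrinks by the factor (1+r)·0.95 = 0.97066.
This holds for months 1–19. Entering month 20 the balance is £482.74; 5% of the post-interest balance is now below £25.00, so the flat £25.00 minimum applies from here.
From month 20 a fixed £25.00 at rate r clears £482.74 in 26 more payments. Total: 19 + 26 = 45 months.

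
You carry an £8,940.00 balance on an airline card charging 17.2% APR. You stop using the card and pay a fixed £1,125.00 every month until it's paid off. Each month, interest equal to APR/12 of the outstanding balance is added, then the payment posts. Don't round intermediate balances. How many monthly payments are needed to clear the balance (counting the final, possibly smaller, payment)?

Monthly rate r = 17.2%/12 = 1.43333% = 0.0143333.
Recurrence: B ← B·(1+r) − £1,125.00.
Month 1: interest £128.14; balance after payment £7,943.14.
Month 2: interest £113.85; balance after payment £6,931.99.
Closed form: n = −ln(1 − rB₀/P)/ln(1+r) = −ln(0.8861)/ln(1.01433) ≈ 8.497, so the balance reaches zero during payment 9.

9 months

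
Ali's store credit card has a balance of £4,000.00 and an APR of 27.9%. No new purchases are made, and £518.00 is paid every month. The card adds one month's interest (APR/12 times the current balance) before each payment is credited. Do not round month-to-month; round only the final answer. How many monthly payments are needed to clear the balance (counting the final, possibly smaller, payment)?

9 payments

Monthly rate r = 27.9%/12 = 2.325% = 0.02325.
Recurrence: B ← B·(1+r) − £518.00.
Month 1: interest £93.00; balance after payment £3,575.00.
Month 2: interest £83.12; balance after payment £3,140.12.
Closed form: n = −ln(1 − rB₀/P)/ln(1+r) = −ln(0.82046)/ln(1.02325) ≈ 8.610, so the balance reaches zero during payment 9.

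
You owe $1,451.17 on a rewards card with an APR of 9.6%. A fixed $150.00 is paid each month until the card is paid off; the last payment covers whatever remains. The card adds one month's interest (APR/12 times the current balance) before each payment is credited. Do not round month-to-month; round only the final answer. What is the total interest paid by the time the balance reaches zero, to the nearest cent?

Monthly rate r = 9.6%/12 = 0.8% = 0.008.
Payoff takes n = ⌈−ln(1 − rB₀/P)/ln(1+r)⌉ = ⌈10.110⌉ = 11 payments; the last is $16.50.
Total paid = 10·$150.00 + $16.50 = $1,516.50.
Total interest = total paid − principal = $1,516.50 − $1,451.17 = $65.33.

$65.33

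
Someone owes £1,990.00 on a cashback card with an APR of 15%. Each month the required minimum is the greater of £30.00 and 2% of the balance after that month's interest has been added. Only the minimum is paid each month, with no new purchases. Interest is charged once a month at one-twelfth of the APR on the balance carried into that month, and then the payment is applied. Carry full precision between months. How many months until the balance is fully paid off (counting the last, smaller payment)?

Monthly rate r = 15%/12 = 1.25% = 0.0125.
While 2% of the post-interest balance exceeds £30.00, each month B ← (B·(1+r))·(1 − 0.02), i.e. B shrinks by the factor (1+r)·0.98 = 0.99225.
This holds for months 1–38. Entering month 39 the balance is £1,480.66; 2% of the post-interest balance is now below £30.00, so the flat £30.00 minimum applies from here.
From month 39 a fixed £30.00 at rate r clears £1,480.66 in 78 more payments. Total: 38 + 78 = 116 months.

116 months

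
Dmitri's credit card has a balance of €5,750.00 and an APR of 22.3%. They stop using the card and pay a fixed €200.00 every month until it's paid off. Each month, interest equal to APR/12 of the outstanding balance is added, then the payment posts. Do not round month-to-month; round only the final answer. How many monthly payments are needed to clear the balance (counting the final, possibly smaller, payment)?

Monthly rate r = 22.3%/12 = 1.85833% = 0.0185833.
Recurrence: B ← B·(1+r) − €200.00.
Month 1: interest €106.85; balance after payment €5,656.85.
Month 2: interest €105.12; balance after payment €5,561.98.
Closed form: n = −ln(1 − rB₀/P)/ln(1+r) = −ln(0.46573)/ln(1.01858) ≈ 41.501, so the balance reaches zero during payment 42.

42 months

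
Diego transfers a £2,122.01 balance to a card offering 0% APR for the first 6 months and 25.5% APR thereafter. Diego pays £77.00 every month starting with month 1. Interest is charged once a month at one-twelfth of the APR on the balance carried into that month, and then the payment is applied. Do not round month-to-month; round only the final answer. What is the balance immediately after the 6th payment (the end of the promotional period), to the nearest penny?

£1,660.01

Promo months 1–6 at r₀ = 0%/12 = 0; months 7+ at r₁ = 25.5%/12 = 0.02125.
After month 6 (no interest yet): B = £2,122.01 − 6·£77.00 = £1,660.01.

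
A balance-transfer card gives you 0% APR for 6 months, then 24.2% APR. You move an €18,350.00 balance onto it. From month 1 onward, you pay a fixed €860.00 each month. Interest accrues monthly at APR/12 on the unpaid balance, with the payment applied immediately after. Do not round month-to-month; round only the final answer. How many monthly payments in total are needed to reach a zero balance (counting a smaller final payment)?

Promo months 1–6 at r₀ = 0%/12 = 0; months 7+ at r₁ = 24.2%/12 = 0.0201667.
After month 6 (no interest yet): B = €18,350.00 − 6·€860.00 = €13,190.00.
Then at r₁ with €860.00/mo: n₂ = −ln(1 − r₁·B/P)/ln(1+r₁) ≈ 18.53 → 19 more payments.

25 months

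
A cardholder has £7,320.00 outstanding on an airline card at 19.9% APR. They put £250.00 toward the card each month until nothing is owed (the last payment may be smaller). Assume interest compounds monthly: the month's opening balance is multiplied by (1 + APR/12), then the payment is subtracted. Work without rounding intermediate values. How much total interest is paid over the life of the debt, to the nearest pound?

Monthly rate r = 19.9%/12 = 1.65833% = 0.0165833.
Payoff takes n = ⌈−ln(1 − rB₀/P)/ln(1+r)⌉ = ⌈40.412⌉ = 41 payments; the last is £103.60.
Total paid = 40·£250.00 + £103.60 = £10,103.60.
Total interest = total paid − principal = £10,103.60 − £7,320.00 = £2,783.60.

£2,784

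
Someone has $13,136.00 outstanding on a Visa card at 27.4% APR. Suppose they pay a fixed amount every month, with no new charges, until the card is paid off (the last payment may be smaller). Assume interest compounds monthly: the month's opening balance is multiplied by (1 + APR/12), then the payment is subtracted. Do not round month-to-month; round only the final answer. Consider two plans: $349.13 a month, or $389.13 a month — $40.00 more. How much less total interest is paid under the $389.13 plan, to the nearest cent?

$4,914.65

Monthly rate r = 27.4%/12 = 2.28333% = 0.0228333.
At $349.13/mo: n = ⌈−ln(1 − rB₀/P)/ln(1+r)⌉ = 87 payments (last $281.19); total interest = total paid − $13,136.00 = $17,170.37.
At $389.13/mo: 66 payments (last $98.27); total interest $12,255.72.
Interest saved = $17,170.37 − $12,255.72 = $4,914.65.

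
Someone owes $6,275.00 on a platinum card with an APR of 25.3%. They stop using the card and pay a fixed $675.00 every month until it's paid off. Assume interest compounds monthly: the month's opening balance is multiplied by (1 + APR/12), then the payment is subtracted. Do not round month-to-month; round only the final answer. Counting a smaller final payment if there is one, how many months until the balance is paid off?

11 months

Monthly rate r = 25.3%/12 = 2.10833% = 0.0210833.
Recurrence: B ← B·(1+r) − $675.00.
Month 1: interest $132.30; balance after payment $5,732.30.
Month 2: interest $120.86; balance after payment $5,178.15.
Closed form: n = −ln(1 − rB₀/P)/ln(1+r) = −ln(0.804)/ln(1.02108) ≈ 10.456, so the balance reaches zero during payment 11.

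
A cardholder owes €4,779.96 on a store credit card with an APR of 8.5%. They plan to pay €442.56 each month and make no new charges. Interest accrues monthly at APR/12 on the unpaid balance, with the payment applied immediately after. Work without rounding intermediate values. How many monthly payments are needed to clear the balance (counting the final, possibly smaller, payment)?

Monthly rate r = 8.5%/12 = 0.708333% = 0.00708333.
Recurrence: B ← B·(1+r) − €442.56.
Month 1: interest €33.86; balance after payment €4,371.26.
Month 2: interest €30.96; balance after payment €3,959.66.
Closed form: n = −ln(1 − rB₀/P)/ln(1+r) = −ln(0.9235)/ln(1.00708) ≈ 11.276, so the balance reaches zero during payment 12.

12 payments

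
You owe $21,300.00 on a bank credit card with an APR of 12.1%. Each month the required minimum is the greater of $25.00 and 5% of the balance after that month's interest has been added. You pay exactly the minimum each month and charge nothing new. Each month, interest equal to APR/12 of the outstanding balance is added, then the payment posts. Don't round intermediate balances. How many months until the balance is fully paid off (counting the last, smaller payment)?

114 months

Monthly rate r = 12.1%/12 = 1.00833% = 0.0100833.
While 5% of the post-interest balance exceeds $25.00, each month B ← (B·(1+r))·(1 − 0.05), i.e. B shrinks by the factor (1+r)·0.95 = 0.95958.
This holds for months 1–92. Entering month 93 the balance is $478.43; 5% of the post-interest balance is now below $25.00, so the flat $25.00 minimum applies from here.
From month 93 a fixed $25.00 at rate r clears $478.43 in 22 more payments. Total: 92 + 22 = 114 months.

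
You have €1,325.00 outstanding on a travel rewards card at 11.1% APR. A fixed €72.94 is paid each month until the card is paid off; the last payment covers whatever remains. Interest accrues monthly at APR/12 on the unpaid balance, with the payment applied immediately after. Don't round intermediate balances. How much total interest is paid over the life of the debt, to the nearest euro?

€132

Monthly rate r = 11.1%/12 = 0.925% = 0.00925.
Payoff takes n = ⌈−ln(1 − rB₀/P)/ln(1+r)⌉ = ⌈19.980⌉ = 20 payments; the last is €71.45.
Total paid = 19·€72.94 + €71.45 = €1,457.31.
Total interest = total paid − principal = €1,457.31 − €1,325.00 = €132.31.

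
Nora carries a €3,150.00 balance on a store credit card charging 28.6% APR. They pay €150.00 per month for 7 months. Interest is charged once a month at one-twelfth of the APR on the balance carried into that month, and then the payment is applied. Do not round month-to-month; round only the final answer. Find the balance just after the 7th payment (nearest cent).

€2,586.50

Monthly rate r = 28.6%/12 = 2.38333% = 0.0238333.
Each month: B ← B·(1+r) − €150.00.
Month 1: interest €75.08; balance after payment €3,075.07.
Month 2: interest €73.29; balance after payment €2,998.36.
Month 3: interest €71.46; balance after payment €2,919.83.
Month 4: interest €69.59; balance after payment €2,839.41.
Month 5: interest €67.67; balance after payment €2,757.09.
Month 6: interest €65.71; balance after payment €2,672.80.
Month 7: interest €63.70; balance after payment €2,586.50.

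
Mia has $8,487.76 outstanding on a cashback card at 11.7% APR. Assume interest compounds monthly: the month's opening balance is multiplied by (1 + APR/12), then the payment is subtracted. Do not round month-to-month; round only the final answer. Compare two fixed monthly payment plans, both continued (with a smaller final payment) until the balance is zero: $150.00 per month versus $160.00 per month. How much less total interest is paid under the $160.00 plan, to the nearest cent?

Monthly rate r = 11.7%/12 = 0.975% = 0.00975.
At $150.00/mo: n = ⌈−ln(1 − rB₀/P)/ln(1+r)⌉ = 83 payments (last $103.35); total interest = total paid − $8,487.76 = $3,915.59.
At $160.00/mo: 76 payments (last $8.15); total interest $3,520.39.
Interest saved = $3,915.59 − $3,520.39 = $395.20.

$395.20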